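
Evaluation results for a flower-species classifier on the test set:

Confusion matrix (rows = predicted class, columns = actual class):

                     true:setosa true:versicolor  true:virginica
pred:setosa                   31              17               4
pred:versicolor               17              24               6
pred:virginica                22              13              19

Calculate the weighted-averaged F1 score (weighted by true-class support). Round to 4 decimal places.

Per-class F1 score (2·TP/(2·TP+FP+FN)):
  setosa: TP=31, FP=17+4=21, FN=17+22=39 → 62/122 = 0.50820
  versicolor: TP=24, FP=17+6=23, FN=17+13=30 → 48/101 = 0.47525
  virginica: TP=19, FP=22+13=35, FN=4+6=10 → 38/83 = 0.45783
Weighted-F1 score = Σ (supportᵢ/N)·F1 scoreᵢ with N=153: (70/153)·0.50820 + (54/153)·0.47525 + (29/153)·0.45783 = 0.4870

0.4870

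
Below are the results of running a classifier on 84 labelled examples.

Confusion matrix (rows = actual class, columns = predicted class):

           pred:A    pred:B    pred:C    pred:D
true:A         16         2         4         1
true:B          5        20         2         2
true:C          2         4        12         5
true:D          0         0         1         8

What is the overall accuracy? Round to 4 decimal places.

0.6667

Accuracy = trace / total = (16+20+12+8=56) / 84 = 56/84 = 0.6667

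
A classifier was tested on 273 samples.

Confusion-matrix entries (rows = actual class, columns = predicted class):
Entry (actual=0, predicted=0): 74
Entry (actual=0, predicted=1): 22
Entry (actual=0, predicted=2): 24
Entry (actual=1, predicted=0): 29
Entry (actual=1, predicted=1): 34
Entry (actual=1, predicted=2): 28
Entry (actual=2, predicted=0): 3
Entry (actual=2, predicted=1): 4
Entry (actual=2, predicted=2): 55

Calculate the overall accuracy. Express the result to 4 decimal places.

0.5971

Accuracy = trace / total = (74+34+55=163) / 273 = 163/273 = 0.5971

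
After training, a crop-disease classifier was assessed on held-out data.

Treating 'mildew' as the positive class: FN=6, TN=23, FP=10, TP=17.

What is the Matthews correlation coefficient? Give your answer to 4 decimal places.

MCC = (TP·TN − FP·FN) / √((TP+FP)(TP+FN)(TN+FP)(TN+FN))
Numerator = 17·23 − 10·6 = 331
Denominator = √(27·23·33·29) = √594297 = 770.9066
MCC = 331 / 770.9066 = 0.4294

0.4294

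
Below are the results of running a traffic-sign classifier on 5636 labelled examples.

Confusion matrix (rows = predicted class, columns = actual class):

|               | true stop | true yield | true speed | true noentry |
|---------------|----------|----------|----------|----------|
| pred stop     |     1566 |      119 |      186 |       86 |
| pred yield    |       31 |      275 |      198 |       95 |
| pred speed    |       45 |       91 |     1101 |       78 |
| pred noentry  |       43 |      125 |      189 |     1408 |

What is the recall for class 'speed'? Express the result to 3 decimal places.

recall = TP/(TP+FN).
speed: TP=1101, FN=186+198+189=573 → 1101/1674 = 0.6577

0.658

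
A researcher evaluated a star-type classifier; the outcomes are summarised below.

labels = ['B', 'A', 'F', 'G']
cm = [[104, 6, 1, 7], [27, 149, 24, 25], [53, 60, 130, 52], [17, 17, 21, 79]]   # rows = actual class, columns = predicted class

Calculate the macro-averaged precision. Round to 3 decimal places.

0.596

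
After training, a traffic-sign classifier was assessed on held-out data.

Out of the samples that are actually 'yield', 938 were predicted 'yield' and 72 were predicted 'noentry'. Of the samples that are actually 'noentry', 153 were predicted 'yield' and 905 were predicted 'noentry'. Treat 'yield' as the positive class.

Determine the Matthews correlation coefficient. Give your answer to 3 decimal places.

MCC = (TP·TN − FP·FN) / √((TP+FP)(TP+FN)(TN+FP)(TN+FN))
Numerator = 938·905 − 153·72 = 837874
Denominator = √(1091·1010·1058·977) = √1139006902060 = 1067242.6632
MCC = 837874 / 1067242.6632 = 0.785

0.785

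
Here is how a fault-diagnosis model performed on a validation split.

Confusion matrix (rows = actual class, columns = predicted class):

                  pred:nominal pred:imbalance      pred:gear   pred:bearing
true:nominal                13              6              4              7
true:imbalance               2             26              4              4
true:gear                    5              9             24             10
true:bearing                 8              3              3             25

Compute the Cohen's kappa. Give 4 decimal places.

Observed agreement pₒ = trace/N = 88/153 = 0.57516
Expected agreement pₑ = Σ (rowᵢ·colᵢ)/N² = (30·28 + 36·44 + 48·35 + 39·46)/153² = 0.25195
κ = (pₒ − pₑ)/(1 − pₑ) = (0.57516 − 0.25195)/(1 − 0.25195) = 0.4321

0.4321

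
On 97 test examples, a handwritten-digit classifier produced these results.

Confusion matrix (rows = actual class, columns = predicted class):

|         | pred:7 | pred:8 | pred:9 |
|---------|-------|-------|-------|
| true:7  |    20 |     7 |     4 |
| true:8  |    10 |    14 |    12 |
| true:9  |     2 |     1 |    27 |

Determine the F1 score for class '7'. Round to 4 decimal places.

Take TP from the diagonal, FP from the rest of the '7' prediction marginal, FN from the rest of the '7' actual marginal.
F1 score = 2·TP/(2·TP+FP+FN).
7: TP=20, FP=10+2=12, FN=7+4=11 → 40/63 = 0.63492

0.6349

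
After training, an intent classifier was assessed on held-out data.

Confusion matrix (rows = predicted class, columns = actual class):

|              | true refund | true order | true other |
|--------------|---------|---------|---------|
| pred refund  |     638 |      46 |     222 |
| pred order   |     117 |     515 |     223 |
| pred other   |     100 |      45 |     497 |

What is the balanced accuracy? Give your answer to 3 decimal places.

Balanced accuracy = mean of per-class recall.
  refund: recall = 638/855 = 0.7462
  order: recall = 515/606 = 0.8498
  other: recall = 497/942 = 0.5276
Mean = (0.7462 + 0.8498 + 0.5276) / 3 = 0.708

0.708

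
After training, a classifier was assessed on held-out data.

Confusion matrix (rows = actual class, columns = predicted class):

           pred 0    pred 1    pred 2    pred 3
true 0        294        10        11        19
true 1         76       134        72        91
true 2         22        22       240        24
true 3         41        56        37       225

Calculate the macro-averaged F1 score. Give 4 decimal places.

Per-class F1 score (2·TP/(2·TP+FP+FN)):
  0: TP=294, FP=76+22+41=139, FN=10+11+19=40 → 588/767 = 0.76662
  1: TP=134, FP=10+22+56=88, FN=76+72+91=239 → 268/595 = 0.45042
  2: TP=240, FP=11+72+37=120, FN=22+22+24=68 → 480/668 = 0.71856
  3: TP=225, FP=19+91+24=134, FN=41+56+37=134 → 450/718 = 0.62674
Macro-F1 score = mean = (0.76662 + 0.45042 + 0.71856 + 0.62674) / 4 = 0.6406

0.6406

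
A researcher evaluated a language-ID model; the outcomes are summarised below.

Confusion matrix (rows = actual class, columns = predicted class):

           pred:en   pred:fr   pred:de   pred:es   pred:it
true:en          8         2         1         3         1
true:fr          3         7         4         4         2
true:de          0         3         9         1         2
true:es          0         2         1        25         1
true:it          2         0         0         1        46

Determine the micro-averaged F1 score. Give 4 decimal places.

Micro-averaging pools counts across classes: ΣTP=95, ΣFP=33, ΣFN=33.
Micro-F1 score = 2·TP/(2·TP+FP+FN) on pooled counts = 0.7422 (equals overall accuracy in single-label multiclass).

0.7422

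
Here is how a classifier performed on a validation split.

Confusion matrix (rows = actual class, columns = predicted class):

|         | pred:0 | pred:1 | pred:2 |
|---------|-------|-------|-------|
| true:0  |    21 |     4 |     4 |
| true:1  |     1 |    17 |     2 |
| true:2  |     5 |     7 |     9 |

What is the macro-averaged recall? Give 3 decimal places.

Per-class recall (TP/(TP+FN)):
  0: TP=21, FN=4+4=8 → 21/29 = 0.7241
  1: TP=17, FN=1+2=3 → 17/20 = 0.8500
  2: TP=9, FN=5+7=12 → 9/21 = 0.4286
Macro-recall = mean = (0.7241 + 0.8500 + 0.4286) / 3 = 0.668

0.668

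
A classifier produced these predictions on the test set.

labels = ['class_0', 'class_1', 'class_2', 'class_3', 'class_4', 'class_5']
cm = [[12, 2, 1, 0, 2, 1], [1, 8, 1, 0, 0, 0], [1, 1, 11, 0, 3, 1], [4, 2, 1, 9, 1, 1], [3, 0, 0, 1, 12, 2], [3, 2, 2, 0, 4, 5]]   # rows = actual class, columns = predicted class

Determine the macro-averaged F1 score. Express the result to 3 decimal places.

Per-class F1 score (2·TP/(2·TP+FP+FN)):
  class_0: TP=12, FP=1+1+4+3+3=12, FN=2+1+0+2+1=6 → 24/42 = 0.5714
  class_1: TP=8, FP=2+1+2+0+2=7, FN=1+1+0+0+0=2 → 16/25 = 0.6400
  class_2: TP=11, FP=1+1+1+0+2=5, FN=1+1+0+3+1=6 → 22/33 = 0.6667
  class_3: TP=9, FP=0+0+0+1+0=1, FN=4+2+1+1+1=9 → 18/28 = 0.6429
  class_4: TP=12, FP=2+0+3+1+4=10, FN=3+0+0+1+2=6 → 24/40 = 0.6000
  class_5: TP=5, FP=1+0+1+1+2=5, FN=3+2+2+0+4=11 → 10/26 = 0.3846
Macro-F1 score = mean = (0.5714 + 0.6400 + 0.6667 + 0.6429 + 0.6000 + 0.3846) / 6 = 0.584

0.584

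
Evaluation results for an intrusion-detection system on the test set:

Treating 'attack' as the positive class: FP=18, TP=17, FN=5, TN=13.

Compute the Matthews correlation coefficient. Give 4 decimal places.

0.1999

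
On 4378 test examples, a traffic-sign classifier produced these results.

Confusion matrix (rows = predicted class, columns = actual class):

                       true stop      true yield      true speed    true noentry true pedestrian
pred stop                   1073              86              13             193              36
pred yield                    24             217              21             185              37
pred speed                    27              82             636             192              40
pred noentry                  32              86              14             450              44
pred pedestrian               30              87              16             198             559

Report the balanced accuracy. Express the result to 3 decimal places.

Balanced accuracy = mean of per-class recall.
  stop: recall = 1073/1186 = 0.9047
  yield: recall = 217/558 = 0.3889
  speed: recall = 636/700 = 0.9086
  noentry: recall = 450/1218 = 0.3695
  pedestrian: recall = 559/716 = 0.7807
Mean = (0.9047 + 0.3889 + 0.9086 + 0.3695 + 0.7807) / 5 = 0.670

0.670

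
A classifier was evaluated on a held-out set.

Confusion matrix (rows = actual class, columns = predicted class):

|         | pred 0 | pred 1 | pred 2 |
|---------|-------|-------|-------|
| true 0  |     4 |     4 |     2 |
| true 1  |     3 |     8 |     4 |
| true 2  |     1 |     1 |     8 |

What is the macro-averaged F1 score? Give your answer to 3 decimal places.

0.561

Per-class F1 score (2·TP/(2·TP+FP+FN)):
  0: TP=4, FP=3+1=4, FN=4+2=6 → 8/18 = 0.4444
  1: TP=8, FP=4+1=5, FN=3+4=7 → 16/28 = 0.5714
  2: TP=8, FP=2+4=6, FN=1+1=2 → 16/24 = 0.6667
Macro-F1 score = mean = (0.4444 + 0.5714 + 0.6667) / 3 = 0.561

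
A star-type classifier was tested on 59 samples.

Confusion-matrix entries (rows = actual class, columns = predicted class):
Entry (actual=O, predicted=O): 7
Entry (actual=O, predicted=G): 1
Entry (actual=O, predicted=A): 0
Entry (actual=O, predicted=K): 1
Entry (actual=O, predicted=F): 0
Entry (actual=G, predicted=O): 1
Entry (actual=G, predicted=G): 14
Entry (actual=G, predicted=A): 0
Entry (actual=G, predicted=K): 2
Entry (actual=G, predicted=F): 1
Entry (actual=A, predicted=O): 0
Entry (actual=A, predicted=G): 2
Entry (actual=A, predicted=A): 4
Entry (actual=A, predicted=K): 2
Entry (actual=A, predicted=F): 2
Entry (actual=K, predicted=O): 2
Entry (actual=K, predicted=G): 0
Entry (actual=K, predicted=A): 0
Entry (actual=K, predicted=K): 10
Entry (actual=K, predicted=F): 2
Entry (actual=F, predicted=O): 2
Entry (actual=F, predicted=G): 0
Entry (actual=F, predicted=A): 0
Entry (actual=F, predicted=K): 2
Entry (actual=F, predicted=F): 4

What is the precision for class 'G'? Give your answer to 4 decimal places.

0.8235

Take TP from the diagonal, FP from the rest of the 'G' prediction marginal, FN from the rest of the 'G' actual marginal.
precision = TP/(TP+FP).
G: TP=14, FP=1+2+0+0=3 → 14/17 = 0.82353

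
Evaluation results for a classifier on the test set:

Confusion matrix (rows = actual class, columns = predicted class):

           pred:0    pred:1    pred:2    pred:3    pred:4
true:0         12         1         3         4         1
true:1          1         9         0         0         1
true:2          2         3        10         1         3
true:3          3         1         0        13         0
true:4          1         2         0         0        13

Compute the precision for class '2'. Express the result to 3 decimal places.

precision = TP/(TP+FP).
2: TP=10, FP=3+0+0+0=3 → 10/13 = 0.7692

0.769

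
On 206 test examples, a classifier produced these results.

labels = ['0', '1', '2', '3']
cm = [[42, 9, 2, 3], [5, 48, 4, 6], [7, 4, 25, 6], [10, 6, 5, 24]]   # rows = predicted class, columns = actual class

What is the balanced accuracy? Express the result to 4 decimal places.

0.6706

Balanced accuracy = mean of per-class recall.
  0: recall = 42/64 = 0.65625
  1: recall = 48/67 = 0.71642
  2: recall = 25/36 = 0.69444
  3: recall = 24/39 = 0.61538
Mean = (0.65625 + 0.71642 + 0.69444 + 0.61538) / 4 = 0.6706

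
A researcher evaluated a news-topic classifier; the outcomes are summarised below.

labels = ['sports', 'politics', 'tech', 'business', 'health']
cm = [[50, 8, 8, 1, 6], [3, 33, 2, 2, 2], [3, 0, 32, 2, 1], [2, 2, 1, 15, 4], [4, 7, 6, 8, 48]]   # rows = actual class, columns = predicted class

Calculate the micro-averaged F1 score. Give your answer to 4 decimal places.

Micro-averaging pools counts across classes: ΣTP=178, ΣFP=72, ΣFN=72.
Micro-F1 score = 2·TP/(2·TP+FP+FN) on pooled counts = 0.7120 (equals overall accuracy in single-label multiclass).

0.7120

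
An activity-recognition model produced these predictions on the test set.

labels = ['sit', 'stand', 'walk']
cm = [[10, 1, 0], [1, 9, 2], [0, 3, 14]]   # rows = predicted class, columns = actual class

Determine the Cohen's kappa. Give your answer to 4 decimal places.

0.7336

Observed agreement pₒ = trace/N = 33/40 = 0.82500
Expected agreement pₑ = Σ (rowᵢ·colᵢ)/N² = (11·11 + 13·12 + 16·17)/40² = 0.34313
κ = (pₒ − pₑ)/(1 − pₑ) = (0.82500 − 0.34313)/(1 − 0.34313) = 0.7336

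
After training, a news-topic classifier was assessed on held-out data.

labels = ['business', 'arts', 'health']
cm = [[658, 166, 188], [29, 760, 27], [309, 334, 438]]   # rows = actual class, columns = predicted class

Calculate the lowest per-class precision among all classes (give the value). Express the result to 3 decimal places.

Per-class precision (TP/(TP+FP)):
  business: TP=658, FP=29+309=338 → 658/996 = 0.6606
  arts: TP=760, FP=166+334=500 → 760/1260 = 0.6032
  health: TP=438, FP=188+27=215 → 438/653 = 0.6708
Lowest is class 'arts' with precision = 0.603.

0.603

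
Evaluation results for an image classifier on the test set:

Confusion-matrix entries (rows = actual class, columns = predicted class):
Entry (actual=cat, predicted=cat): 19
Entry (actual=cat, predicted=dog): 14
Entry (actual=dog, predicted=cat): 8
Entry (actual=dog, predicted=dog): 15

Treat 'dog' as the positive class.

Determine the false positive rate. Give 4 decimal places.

FPR = FP/(FP+TN) = 14/(14+19) = 0.4242

0.4242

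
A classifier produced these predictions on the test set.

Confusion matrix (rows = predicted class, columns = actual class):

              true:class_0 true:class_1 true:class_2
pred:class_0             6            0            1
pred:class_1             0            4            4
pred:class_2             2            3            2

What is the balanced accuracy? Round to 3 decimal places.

Balanced accuracy = mean of per-class recall.
  class_0: recall = 6/8 = 0.7500
  class_1: recall = 4/7 = 0.5714
  class_2: recall = 2/7 = 0.2857
Mean = (0.7500 + 0.5714 + 0.2857) / 3 = 0.536

0.536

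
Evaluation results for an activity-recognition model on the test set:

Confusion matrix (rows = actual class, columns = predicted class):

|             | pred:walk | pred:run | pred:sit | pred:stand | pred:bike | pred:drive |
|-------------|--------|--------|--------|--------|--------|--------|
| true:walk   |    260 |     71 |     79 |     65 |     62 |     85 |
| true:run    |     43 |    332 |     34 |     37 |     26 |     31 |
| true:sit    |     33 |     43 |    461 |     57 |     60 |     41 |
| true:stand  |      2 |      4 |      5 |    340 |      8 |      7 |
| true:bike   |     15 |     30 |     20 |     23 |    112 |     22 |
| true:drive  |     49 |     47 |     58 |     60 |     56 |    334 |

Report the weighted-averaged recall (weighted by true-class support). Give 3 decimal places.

Per-class recall (TP/(TP+FN)):
  walk: TP=260, FN=71+79+65+62+85=362 → 260/622 = 0.4180
  run: TP=332, FN=43+34+37+26+31=171 → 332/503 = 0.6600
  sit: TP=461, FN=33+43+57+60+41=234 → 461/695 = 0.6633
  stand: TP=340, FN=2+4+5+8+7=26 → 340/366 = 0.9290
  bike: TP=112, FN=15+30+20+23+22=110 → 112/222 = 0.5045
  drive: TP=334, FN=49+47+58+60+56=270 → 334/604 = 0.5530
Weighted-recall = Σ (supportᵢ/N)·recallᵢ with N=3012: (622/3012)·0.4180 + (503/3012)·0.6600 + (695/3012)·0.6633 + (366/3012)·0.9290 + (222/3012)·0.5045 + (604/3012)·0.5530 = 0.611

0.611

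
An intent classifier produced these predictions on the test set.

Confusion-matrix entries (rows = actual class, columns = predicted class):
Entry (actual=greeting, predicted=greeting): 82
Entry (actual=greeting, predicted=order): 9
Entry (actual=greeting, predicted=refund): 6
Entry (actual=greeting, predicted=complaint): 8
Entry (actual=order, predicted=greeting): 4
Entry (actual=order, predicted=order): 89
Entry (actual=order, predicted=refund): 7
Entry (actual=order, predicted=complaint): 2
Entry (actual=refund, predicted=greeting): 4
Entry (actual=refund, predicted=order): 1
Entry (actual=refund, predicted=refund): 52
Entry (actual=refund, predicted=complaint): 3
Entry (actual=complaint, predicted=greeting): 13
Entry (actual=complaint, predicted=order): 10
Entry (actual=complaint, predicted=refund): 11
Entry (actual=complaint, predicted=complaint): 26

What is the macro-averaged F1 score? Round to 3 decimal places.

0.731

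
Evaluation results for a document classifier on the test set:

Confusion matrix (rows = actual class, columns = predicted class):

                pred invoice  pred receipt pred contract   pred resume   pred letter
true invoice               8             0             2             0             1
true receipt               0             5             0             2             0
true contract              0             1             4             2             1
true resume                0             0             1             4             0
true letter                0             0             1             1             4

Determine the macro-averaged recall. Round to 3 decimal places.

0.682

Per-class recall (TP/(TP+FN)):
  invoice: TP=8, FN=0+2+0+1=3 → 8/11 = 0.7273
  receipt: TP=5, FN=0+0+2+0=2 → 5/7 = 0.7143
  contract: TP=4, FN=0+1+2+1=4 → 4/8 = 0.5000
  resume: TP=4, FN=0+0+1+0=1 → 4/5 = 0.8000
  letter: TP=4, FN=0+0+1+1=2 → 4/6 = 0.6667
Macro-recall = mean = (0.7273 + 0.7143 + 0.5000 + 0.8000 + 0.6667) / 5 = 0.682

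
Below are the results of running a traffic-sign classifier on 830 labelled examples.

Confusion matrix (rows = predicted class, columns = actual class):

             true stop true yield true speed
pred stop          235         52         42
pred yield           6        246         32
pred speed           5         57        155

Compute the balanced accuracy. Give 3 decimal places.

0.775

Balanced accuracy = mean of per-class recall.
  stop: recall = 235/246 = 0.9553
  yield: recall = 246/355 = 0.6930
  speed: recall = 155/229 = 0.6769
Mean = (0.9553 + 0.6930 + 0.6769) / 3 = 0.775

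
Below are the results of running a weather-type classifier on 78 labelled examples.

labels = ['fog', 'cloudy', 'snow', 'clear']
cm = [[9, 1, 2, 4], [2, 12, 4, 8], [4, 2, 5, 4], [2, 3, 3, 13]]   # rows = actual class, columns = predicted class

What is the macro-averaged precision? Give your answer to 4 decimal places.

0.5004

Per-class precision (TP/(TP+FP)):
  fog: TP=9, FP=2+4+2=8 → 9/17 = 0.52941
  cloudy: TP=12, FP=1+2+3=6 → 12/18 = 0.66667
  snow: TP=5, FP=2+4+3=9 → 5/14 = 0.35714
  clear: TP=13, FP=4+8+4=16 → 13/29 = 0.44828
Macro-precision = mean = (0.52941 + 0.66667 + 0.35714 + 0.44828) / 4 = 0.5004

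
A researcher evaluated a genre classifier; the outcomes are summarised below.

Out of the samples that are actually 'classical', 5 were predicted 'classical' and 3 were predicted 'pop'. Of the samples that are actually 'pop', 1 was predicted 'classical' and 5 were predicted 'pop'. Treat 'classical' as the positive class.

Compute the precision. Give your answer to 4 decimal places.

0.8333

Precision = TP/(TP+FP) = 5/(5+1) = 5/6 = 0.8333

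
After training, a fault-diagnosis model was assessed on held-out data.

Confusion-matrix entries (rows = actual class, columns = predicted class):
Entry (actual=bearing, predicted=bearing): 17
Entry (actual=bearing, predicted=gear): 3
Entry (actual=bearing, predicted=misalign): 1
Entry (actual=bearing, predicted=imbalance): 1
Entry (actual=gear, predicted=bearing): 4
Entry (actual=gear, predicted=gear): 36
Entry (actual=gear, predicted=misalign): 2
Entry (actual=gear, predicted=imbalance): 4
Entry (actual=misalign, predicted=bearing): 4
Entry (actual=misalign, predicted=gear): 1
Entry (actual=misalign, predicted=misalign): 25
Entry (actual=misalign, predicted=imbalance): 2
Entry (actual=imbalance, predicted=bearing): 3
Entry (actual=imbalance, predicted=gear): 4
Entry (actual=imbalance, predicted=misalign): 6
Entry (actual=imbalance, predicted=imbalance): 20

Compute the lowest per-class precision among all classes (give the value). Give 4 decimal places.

Per-class precision (TP/(TP+FP)):
  bearing: TP=17, FP=4+4+3=11 → 17/28 = 0.60714
  gear: TP=36, FP=3+1+4=8 → 36/44 = 0.81818
  misalign: TP=25, FP=1+2+6=9 → 25/34 = 0.73529
  imbalance: TP=20, FP=1+4+2=7 → 20/27 = 0.74074
Lowest is class 'bearing' with precision = 0.6071.

0.6071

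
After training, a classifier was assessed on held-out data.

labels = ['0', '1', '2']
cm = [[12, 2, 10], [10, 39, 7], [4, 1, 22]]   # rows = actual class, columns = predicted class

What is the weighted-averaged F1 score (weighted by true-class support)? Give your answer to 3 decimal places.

0.692

Per-class F1 score (2·TP/(2·TP+FP+FN)):
  0: TP=12, FP=10+4=14, FN=2+10=12 → 24/50 = 0.4800
  1: TP=39, FP=2+1=3, FN=10+7=17 → 78/98 = 0.7959
  2: TP=22, FP=10+7=17, FN=4+1=5 → 44/66 = 0.6667
Weighted-F1 score = Σ (supportᵢ/N)·F1 scoreᵢ with N=107: (24/107)·0.4800 + (56/107)·0.7959 + (27/107)·0.6667 = 0.692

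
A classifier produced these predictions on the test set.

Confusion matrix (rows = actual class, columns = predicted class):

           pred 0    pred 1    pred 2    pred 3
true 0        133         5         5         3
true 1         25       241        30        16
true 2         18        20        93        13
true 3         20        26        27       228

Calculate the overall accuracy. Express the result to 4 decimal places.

0.7697

Accuracy = trace / total = (133+241+93+228=695) / 903 = 695/903 = 0.7697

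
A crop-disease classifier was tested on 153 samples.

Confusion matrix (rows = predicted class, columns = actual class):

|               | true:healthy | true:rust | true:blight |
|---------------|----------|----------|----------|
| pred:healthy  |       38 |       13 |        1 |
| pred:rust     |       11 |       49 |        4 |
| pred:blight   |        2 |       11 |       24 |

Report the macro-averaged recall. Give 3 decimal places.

0.748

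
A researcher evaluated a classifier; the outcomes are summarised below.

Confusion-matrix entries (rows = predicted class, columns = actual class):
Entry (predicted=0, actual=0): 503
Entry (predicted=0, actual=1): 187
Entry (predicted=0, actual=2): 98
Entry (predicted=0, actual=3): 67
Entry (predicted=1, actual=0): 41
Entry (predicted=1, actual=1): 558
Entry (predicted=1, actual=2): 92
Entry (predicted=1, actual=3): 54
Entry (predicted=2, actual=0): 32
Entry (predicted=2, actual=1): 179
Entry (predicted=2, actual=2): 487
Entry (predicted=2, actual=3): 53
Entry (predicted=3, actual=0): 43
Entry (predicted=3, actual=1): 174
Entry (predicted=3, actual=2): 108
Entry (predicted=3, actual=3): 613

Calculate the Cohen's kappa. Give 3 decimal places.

Observed agreement pₒ = trace/N = 2161/3289 = 0.6570
Expected agreement pₑ = Σ (rowᵢ·colᵢ)/N² = (619·855 + 1098·745 + 785·751 + 787·938)/3289² = 0.2473
κ = (pₒ − pₑ)/(1 − pₑ) = (0.6570 − 0.2473)/(1 − 0.2473) = 0.544

0.544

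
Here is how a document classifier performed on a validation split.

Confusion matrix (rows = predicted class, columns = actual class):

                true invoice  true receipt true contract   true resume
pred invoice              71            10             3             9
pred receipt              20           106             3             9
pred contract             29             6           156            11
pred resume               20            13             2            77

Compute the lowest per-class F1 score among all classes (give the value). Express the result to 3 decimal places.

Per-class F1 score (2·TP/(2·TP+FP+FN)):
  invoice: TP=71, FP=10+3+9=22, FN=20+29+20=69 → 142/233 = 0.6094
  receipt: TP=106, FP=20+3+9=32, FN=10+6+13=29 → 212/273 = 0.7766
  contract: TP=156, FP=29+6+11=46, FN=3+3+2=8 → 312/366 = 0.8525
  resume: TP=77, FP=20+13+2=35, FN=9+9+11=29 → 154/218 = 0.7064
Lowest is class 'invoice' with F1 score = 0.609.

0.609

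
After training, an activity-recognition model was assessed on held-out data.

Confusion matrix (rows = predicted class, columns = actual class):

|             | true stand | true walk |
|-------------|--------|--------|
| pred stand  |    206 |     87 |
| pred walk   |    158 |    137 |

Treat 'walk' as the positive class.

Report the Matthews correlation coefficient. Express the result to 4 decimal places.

0.1724

MCC = (TP·TN − FP·FN) / √((TP+FP)(TP+FN)(TN+FP)(TN+FN))
Numerator = 137·206 − 158·87 = 14476
Denominator = √(295·224·364·293) = √7047564160 = 83949.7716
MCC = 14476 / 83949.7716 = 0.1724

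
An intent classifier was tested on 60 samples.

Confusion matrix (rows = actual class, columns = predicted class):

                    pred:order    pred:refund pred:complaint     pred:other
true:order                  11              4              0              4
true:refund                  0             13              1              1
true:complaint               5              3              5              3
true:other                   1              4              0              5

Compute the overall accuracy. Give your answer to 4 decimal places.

Accuracy = trace / total = (11+13+5+5=34) / 60 = 34/60 = 0.5667

0.5667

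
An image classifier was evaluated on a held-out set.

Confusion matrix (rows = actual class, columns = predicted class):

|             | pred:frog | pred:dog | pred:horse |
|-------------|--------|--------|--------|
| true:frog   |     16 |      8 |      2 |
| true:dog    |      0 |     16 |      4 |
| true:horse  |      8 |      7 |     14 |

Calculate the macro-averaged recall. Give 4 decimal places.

Per-class recall (TP/(TP+FN)):
  frog: TP=16, FN=8+2=10 → 16/26 = 0.61538
  dog: TP=16, FN=0+4=4 → 16/20 = 0.80000
  horse: TP=14, FN=8+7=15 → 14/29 = 0.48276
Macro-recall = mean = (0.61538 + 0.80000 + 0.48276) / 3 = 0.6327

0.6327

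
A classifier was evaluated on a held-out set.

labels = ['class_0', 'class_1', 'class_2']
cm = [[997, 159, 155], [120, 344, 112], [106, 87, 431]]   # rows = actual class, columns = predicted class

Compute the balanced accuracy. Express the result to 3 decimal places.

Balanced accuracy = mean of per-class recall.
  class_0: recall = 997/1311 = 0.7605
  class_1: recall = 344/576 = 0.5972
  class_2: recall = 431/624 = 0.6907
Mean = (0.7605 + 0.5972 + 0.6907) / 3 = 0.683

0.683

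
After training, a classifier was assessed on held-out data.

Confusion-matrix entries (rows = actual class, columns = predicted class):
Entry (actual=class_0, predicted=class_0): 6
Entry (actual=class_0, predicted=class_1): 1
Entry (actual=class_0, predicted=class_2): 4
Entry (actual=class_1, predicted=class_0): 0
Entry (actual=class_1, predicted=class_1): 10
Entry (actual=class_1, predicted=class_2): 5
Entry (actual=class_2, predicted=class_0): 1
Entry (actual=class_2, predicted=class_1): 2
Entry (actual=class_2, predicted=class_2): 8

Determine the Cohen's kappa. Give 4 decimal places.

Observed agreement pₒ = trace/N = 24/37 = 0.64865
Expected agreement pₑ = Σ (rowᵢ·colᵢ)/N² = (11·7 + 15·13 + 11·17)/37² = 0.33528
κ = (pₒ − pₑ)/(1 − pₑ) = (0.64865 − 0.33528)/(1 − 0.33528) = 0.4714

0.4714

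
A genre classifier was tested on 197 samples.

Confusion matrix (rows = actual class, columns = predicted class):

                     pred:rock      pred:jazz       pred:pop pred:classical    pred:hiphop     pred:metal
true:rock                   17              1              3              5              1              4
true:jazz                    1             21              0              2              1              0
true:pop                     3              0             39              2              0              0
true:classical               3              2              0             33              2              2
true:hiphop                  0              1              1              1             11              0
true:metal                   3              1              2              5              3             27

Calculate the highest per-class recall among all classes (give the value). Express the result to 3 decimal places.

0.886

Per-class recall (TP/(TP+FN)):
  rock: TP=17, FN=1+3+5+1+4=14 → 17/31 = 0.5484
  jazz: TP=21, FN=1+0+2+1+0=4 → 21/25 = 0.8400
  pop: TP=39, FN=3+0+2+0+0=5 → 39/44 = 0.8864
  classical: TP=33, FN=3+2+0+2+2=9 → 33/42 = 0.7857
  hiphop: TP=11, FN=0+1+1+1+0=3 → 11/14 = 0.7857
  metal: TP=27, FN=3+1+2+5+3=14 → 27/41 = 0.6585
Highest is class 'pop' with recall = 0.886.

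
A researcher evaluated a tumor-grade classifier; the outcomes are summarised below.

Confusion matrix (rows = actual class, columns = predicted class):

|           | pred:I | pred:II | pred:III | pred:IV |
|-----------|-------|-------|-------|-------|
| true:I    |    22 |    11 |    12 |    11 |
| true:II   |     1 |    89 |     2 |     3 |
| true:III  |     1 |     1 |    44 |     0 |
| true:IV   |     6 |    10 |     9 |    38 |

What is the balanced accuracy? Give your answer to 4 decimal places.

0.7223

Balanced accuracy = mean of per-class recall.
  I: recall = 22/56 = 0.39286
  II: recall = 89/95 = 0.93684
  III: recall = 44/46 = 0.95652
  IV: recall = 38/63 = 0.60317
Mean = (0.39286 + 0.93684 + 0.95652 + 0.60317) / 4 = 0.7223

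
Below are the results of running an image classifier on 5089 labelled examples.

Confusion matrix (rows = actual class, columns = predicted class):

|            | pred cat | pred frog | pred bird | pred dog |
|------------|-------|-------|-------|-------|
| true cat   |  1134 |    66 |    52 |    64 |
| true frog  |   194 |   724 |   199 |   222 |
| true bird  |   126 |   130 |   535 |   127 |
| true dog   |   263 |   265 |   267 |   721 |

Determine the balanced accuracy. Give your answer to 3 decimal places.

0.615

Balanced accuracy = mean of per-class recall.
  cat: recall = 1134/1316 = 0.8617
  frog: recall = 724/1339 = 0.5407
  bird: recall = 535/918 = 0.5828
  dog: recall = 721/1516 = 0.4756
Mean = (0.8617 + 0.5407 + 0.5828 + 0.4756) / 4 = 0.615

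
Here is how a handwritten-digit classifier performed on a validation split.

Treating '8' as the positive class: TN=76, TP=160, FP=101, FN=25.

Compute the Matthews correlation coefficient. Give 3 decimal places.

0.328

MCC = (TP·TN − FP·FN) / √((TP+FP)(TP+FN)(TN+FP)(TN+FN))
Numerator = 160·76 − 101·25 = 9635
Denominator = √(261·185·177·101) = √863190945 = 29380.1114
MCC = 9635 / 29380.1114 = 0.328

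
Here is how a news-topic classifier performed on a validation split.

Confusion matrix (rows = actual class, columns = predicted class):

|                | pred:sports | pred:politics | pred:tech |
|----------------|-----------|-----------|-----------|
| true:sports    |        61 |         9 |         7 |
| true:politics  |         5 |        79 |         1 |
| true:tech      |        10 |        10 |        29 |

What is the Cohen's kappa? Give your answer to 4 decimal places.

Observed agreement pₒ = trace/N = 169/211 = 0.80095
Expected agreement pₑ = Σ (rowᵢ·colᵢ)/N² = (77·76 + 85·98 + 49·37)/211² = 0.35927
κ = (pₒ − pₑ)/(1 − pₑ) = (0.80095 − 0.35927)/(1 − 0.35927) = 0.6893

0.6893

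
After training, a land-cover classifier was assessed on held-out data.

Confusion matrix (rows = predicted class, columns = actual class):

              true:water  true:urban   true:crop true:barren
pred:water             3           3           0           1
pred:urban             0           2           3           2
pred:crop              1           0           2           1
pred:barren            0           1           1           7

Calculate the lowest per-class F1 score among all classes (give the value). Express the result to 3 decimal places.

0.308

Per-class F1 score (2·TP/(2·TP+FP+FN)):
  water: TP=3, FP=3+0+1=4, FN=0+1+0=1 → 6/11 = 0.5455
  urban: TP=2, FP=0+3+2=5, FN=3+0+1=4 → 4/13 = 0.3077
  crop: TP=2, FP=1+0+1=2, FN=0+3+1=4 → 4/10 = 0.4000
  barren: TP=7, FP=0+1+1=2, FN=1+2+1=4 → 14/20 = 0.7000
Lowest is class 'urban' with F1 score = 0.308.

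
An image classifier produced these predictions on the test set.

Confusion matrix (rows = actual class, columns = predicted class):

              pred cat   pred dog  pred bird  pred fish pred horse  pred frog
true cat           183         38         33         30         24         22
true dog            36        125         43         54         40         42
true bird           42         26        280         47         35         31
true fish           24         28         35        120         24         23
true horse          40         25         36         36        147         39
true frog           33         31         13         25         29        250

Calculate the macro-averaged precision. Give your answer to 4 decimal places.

0.5160

Per-class precision (TP/(TP+FP)):
  cat: TP=183, FP=36+42+24+40+33=175 → 183/358 = 0.51117
  dog: TP=125, FP=38+26+28+25+31=148 → 125/273 = 0.45788
  bird: TP=280, FP=33+43+35+36+13=160 → 280/440 = 0.63636
  fish: TP=120, FP=30+54+47+36+25=192 → 120/312 = 0.38462
  horse: TP=147, FP=24+40+35+24+29=152 → 147/299 = 0.49164
  frog: TP=250, FP=22+42+31+23+39=157 → 250/407 = 0.61425
Macro-precision = mean = (0.51117 + 0.45788 + 0.63636 + 0.38462 + 0.49164 + 0.61425) / 6 = 0.5160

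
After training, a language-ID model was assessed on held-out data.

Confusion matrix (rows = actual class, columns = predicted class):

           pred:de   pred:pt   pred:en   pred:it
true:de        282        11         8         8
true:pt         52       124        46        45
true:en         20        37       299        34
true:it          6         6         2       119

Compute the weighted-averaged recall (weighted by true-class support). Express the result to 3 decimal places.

0.750

Per-class recall (TP/(TP+FN)):
  de: TP=282, FN=11+8+8=27 → 282/309 = 0.9126
  pt: TP=124, FN=52+46+45=143 → 124/267 = 0.4644
  en: TP=299, FN=20+37+34=91 → 299/390 = 0.7667
  it: TP=119, FN=6+6+2=14 → 119/133 = 0.8947
Weighted-recall = Σ (supportᵢ/N)·recallᵢ with N=1099: (309/1099)·0.9126 + (267/1099)·0.4644 + (390/1099)·0.7667 + (133/1099)·0.8947 = 0.750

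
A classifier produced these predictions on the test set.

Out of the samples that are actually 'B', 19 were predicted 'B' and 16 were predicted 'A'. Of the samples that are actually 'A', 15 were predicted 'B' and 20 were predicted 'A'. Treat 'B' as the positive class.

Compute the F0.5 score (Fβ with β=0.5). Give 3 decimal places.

Fβ = (1+β²)·TP / ((1+β²)·TP + β²·FN + FP), with β²=1/4
= 1.25·19 / (1.25·19 + 0.25·16 + 15) = 0.556

0.556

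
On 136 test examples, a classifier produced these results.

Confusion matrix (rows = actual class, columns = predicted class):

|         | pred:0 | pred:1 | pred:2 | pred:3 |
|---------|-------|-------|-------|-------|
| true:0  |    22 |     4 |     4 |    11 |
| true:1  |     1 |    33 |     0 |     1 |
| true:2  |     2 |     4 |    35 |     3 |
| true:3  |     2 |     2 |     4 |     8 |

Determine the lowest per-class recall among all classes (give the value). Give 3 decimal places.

Per-class recall (TP/(TP+FN)):
  0: TP=22, FN=4+4+11=19 → 22/41 = 0.5366
  1: TP=33, FN=1+0+1=2 → 33/35 = 0.9429
  2: TP=35, FN=2+4+3=9 → 35/44 = 0.7955
  3: TP=8, FN=2+2+4=8 → 8/16 = 0.5000
Lowest is class '3' with recall = 0.500.

0.500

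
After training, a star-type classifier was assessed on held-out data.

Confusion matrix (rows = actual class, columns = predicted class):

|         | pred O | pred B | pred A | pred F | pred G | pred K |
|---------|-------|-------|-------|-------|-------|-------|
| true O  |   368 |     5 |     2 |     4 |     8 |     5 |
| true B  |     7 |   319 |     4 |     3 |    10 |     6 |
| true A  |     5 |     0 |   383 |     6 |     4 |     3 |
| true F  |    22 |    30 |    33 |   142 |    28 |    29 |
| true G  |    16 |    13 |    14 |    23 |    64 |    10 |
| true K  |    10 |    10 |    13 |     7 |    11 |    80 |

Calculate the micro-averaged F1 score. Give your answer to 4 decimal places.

0.7991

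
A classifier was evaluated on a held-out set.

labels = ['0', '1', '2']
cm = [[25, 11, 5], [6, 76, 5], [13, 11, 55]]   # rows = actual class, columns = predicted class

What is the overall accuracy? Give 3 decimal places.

Accuracy = trace / total = (25+76+55=156) / 207 = 156/207 = 0.754

0.754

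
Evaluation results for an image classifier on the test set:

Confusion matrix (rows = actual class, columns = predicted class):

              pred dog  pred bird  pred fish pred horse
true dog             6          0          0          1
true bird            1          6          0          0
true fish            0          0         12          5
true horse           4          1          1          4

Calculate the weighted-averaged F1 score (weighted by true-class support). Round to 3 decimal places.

Per-class F1 score (2·TP/(2·TP+FP+FN)):
  dog: TP=6, FP=1+0+4=5, FN=0+0+1=1 → 12/18 = 0.6667
  bird: TP=6, FP=0+0+1=1, FN=1+0+0=1 → 12/14 = 0.8571
  fish: TP=12, FP=0+0+1=1, FN=0+0+5=5 → 24/30 = 0.8000
  horse: TP=4, FP=1+0+5=6, FN=4+1+1=6 → 8/20 = 0.4000
Weighted-F1 score = Σ (supportᵢ/N)·F1 scoreᵢ with N=41: (7/41)·0.6667 + (7/41)·0.8571 + (17/41)·0.8000 + (10/41)·0.4000 = 0.689

0.689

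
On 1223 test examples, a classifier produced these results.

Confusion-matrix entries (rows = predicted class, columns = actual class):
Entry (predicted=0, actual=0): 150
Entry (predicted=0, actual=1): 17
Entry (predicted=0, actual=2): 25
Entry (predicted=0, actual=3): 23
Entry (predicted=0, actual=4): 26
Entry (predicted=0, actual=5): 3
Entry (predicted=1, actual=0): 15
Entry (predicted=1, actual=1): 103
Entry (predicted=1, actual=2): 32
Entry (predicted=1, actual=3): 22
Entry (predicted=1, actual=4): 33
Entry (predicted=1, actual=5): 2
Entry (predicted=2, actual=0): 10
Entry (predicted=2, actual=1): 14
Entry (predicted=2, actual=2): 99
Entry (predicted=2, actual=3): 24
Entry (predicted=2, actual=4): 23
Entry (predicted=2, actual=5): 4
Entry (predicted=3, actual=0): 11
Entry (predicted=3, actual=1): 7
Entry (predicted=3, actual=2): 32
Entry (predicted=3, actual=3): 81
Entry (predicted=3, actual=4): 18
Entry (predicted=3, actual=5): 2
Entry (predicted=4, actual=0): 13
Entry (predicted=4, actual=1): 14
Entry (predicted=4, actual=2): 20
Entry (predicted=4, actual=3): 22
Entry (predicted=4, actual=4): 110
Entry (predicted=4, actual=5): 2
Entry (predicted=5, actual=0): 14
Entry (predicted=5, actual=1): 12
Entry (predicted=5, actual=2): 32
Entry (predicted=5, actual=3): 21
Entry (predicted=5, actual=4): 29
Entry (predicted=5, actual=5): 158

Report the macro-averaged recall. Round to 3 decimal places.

Per-class recall (TP/(TP+FN)):
  0: TP=150, FN=15+10+11+13+14=63 → 150/213 = 0.7042
  1: TP=103, FN=17+14+7+14+12=64 → 103/167 = 0.6168
  2: TP=99, FN=25+32+32+20+32=141 → 99/240 = 0.4125
  3: TP=81, FN=23+22+24+22+21=112 → 81/193 = 0.4197
  4: TP=110, FN=26+33+23+18+29=129 → 110/239 = 0.4603
  5: TP=158, FN=3+2+4+2+2=13 → 158/171 = 0.9240
Macro-recall = mean = (0.7042 + 0.6168 + 0.4125 + 0.4197 + 0.4603 + 0.9240) / 6 = 0.590

0.590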